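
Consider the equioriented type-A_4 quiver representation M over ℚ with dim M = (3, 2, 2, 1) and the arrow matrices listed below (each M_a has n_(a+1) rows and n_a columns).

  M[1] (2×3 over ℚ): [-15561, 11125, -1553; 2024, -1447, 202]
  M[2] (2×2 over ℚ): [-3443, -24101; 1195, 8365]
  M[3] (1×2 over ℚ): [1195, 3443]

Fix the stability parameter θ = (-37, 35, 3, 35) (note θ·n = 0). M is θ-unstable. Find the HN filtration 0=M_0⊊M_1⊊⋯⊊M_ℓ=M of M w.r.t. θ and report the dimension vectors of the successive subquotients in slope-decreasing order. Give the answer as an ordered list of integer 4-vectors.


Barcode: M ≅ I[1,1], I[1,2], I[1,3], I[3,4]. HN layers by μ_θ (4 steps, strictly decreasing):
  μ^(1)=35; μ^(2)=19; μ^(3)=3; μ^(4)=-37

((0, 1, 0, 1); (0, 1, 1, 0); (0, 0, 1, 0); (3, 0, 0, 0))


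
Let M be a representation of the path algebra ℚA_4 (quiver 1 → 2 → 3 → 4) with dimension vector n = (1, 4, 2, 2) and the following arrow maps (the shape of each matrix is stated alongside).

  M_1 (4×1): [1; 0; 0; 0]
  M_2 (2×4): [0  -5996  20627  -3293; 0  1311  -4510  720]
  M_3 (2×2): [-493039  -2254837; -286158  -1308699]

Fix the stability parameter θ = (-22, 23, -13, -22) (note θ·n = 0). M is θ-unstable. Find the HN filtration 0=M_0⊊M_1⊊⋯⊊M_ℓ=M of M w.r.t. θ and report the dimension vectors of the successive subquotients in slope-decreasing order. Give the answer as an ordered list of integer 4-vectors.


Barcode: M ≅ I[1,2], I[2,2], I[2,4]^2. HN layers by μ_θ (3 steps, strictly decreasing):
  μ^(1)=23; μ^(2)=-4; μ^(3)=-22

((0, 2, 0, 0); (0, 2, 2, 2); (1, 0, 0, 0))


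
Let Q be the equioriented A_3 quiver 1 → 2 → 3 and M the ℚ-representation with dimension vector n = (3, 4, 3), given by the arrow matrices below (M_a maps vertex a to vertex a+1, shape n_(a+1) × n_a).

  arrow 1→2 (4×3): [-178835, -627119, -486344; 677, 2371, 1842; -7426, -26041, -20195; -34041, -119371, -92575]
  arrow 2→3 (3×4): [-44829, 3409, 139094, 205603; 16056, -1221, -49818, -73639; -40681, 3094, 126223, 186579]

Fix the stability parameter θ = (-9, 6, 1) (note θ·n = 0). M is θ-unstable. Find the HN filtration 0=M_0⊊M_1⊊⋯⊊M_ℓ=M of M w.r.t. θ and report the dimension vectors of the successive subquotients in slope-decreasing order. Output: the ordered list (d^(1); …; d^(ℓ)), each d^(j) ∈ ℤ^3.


Via rank(M_{q-1}∘⋯∘M_p): M ≅ I[1,3]^3, I[2,2].
μ_θ-semistable layers: μ^(1)=6; μ^(2)=7/2; μ^(3)=-9

((0, 1, 0); (0, 3, 3); (3, 0, 0))


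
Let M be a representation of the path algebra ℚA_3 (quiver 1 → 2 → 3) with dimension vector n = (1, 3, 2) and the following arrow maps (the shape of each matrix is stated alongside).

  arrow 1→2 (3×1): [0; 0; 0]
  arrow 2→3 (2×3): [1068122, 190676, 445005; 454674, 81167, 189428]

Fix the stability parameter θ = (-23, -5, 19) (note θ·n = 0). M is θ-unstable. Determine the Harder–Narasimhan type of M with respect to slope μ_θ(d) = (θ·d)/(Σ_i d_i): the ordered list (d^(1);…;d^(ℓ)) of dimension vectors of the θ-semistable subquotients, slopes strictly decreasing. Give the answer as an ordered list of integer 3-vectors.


Via rank(M_{q-1}∘⋯∘M_p): M ≅ I[1,1], I[2,2], I[2,3]^2.
μ_θ-semistable layers: μ^(1)=19; μ^(2)=-5; μ^(3)=-23

((0, 0, 2); (0, 3, 0); (1, 0, 0))


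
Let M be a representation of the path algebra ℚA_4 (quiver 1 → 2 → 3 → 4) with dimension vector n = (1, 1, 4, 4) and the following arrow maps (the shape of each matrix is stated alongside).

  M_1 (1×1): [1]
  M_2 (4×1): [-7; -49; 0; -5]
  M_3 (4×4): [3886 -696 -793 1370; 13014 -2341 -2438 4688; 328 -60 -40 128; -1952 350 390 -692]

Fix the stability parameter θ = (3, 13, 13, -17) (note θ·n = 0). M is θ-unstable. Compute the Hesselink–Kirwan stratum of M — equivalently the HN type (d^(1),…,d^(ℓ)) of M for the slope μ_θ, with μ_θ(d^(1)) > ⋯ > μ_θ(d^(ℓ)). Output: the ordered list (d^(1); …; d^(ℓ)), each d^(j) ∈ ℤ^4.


Via rank(M_{q-1}∘⋯∘M_p): M ≅ I[1,4], I[3,3]^2, I[3,4], I[4,4]^2.
μ_θ-semistable layers: μ^(1)=13; μ^(2)=3; μ^(3)=-2; μ^(4)=-17

((0, 0, 2, 0); (1, 1, 1, 1); (0, 0, 1, 1); (0, 0, 0, 2))


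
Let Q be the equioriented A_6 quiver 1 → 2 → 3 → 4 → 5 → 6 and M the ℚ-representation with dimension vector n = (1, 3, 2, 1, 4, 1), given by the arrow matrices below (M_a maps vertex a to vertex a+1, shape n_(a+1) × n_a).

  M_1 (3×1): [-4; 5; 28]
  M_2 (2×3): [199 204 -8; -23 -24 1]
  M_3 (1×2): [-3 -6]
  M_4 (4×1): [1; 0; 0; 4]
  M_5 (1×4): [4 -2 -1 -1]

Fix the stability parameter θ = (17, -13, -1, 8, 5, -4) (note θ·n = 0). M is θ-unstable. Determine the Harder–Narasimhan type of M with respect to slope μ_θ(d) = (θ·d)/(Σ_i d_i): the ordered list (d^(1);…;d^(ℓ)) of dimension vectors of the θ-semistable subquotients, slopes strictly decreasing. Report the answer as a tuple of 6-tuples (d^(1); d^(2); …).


Barcode: M ≅ I[1,2], I[2,3], I[2,5], I[5,5]^2, I[5,6]. HN layers by μ_θ (6 steps, strictly decreasing):
  μ^(1)=13/2; μ^(2)=5; μ^(3)=2; μ^(4)=1/2; μ^(5)=-1; μ^(6)=-13

((0, 0, 0, 1, 1, 0); (0, 0, 0, 0, 2, 0); (1, 1, 0, 0, 0, 0); (0, 0, 0, 0, 1, 1); (0, 0, 2, 0, 0, 0); (0, 2, 0, 0, 0, 0))


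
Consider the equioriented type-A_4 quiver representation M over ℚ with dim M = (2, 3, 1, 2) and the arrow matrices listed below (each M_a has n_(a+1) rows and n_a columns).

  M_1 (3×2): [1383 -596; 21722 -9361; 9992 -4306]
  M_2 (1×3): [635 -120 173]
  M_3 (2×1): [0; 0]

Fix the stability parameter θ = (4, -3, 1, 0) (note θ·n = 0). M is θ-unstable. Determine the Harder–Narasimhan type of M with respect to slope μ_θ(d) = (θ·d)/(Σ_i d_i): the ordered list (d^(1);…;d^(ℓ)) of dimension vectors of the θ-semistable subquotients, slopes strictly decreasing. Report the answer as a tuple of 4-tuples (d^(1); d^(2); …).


Interval decomposition of M: I[1,2], I[1,3], I[2,2], I[4,4]^2.
HN type (ℓ=4): μ^(1)=1; μ^(2)=1/2; μ^(3)=0; μ^(4)=-3

((0, 0, 1, 0); (2, 2, 0, 0); (0, 0, 0, 2); (0, 1, 0, 0))


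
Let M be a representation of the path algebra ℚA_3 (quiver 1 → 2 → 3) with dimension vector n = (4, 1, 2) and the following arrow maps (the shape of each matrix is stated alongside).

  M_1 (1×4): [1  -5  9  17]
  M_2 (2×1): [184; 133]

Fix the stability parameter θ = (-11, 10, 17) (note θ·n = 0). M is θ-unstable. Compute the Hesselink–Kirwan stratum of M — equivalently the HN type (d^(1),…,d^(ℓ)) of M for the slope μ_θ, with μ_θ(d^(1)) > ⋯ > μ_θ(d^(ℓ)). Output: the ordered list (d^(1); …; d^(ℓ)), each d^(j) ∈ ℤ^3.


Via rank(M_{q-1}∘⋯∘M_p): M ≅ I[1,1]^3, I[1,3], I[3,3].
μ_θ-semistable layers: μ^(1)=17; μ^(2)=10; μ^(3)=-11

((0, 0, 2); (0, 1, 0); (4, 0, 0))


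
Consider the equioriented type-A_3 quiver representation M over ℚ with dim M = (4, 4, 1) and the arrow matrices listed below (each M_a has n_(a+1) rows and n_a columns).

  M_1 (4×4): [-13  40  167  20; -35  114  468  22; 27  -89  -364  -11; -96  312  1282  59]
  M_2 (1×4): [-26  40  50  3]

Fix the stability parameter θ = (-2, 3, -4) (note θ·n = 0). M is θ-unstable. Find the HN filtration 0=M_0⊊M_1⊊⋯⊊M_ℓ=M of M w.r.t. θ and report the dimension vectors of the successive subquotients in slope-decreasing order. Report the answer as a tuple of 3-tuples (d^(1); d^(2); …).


Interval decomposition of M: I[1,2]^3, I[1,3].
HN type (ℓ=3): μ^(1)=3; μ^(2)=-1/2; μ^(3)=-2

((0, 3, 0); (0, 1, 1); (4, 0, 0))


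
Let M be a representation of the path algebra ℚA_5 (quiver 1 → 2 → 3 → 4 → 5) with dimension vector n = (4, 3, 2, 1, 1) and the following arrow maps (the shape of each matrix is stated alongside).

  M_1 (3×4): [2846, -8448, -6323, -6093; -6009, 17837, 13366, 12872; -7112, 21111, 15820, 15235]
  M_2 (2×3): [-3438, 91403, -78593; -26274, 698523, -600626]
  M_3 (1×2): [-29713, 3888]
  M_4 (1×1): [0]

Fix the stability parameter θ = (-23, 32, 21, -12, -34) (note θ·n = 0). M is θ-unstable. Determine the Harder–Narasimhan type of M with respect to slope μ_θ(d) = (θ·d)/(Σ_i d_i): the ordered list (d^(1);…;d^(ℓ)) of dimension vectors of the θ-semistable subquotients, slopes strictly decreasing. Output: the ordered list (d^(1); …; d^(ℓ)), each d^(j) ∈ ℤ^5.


Interval decomposition of M: I[1,1], I[1,2], I[1,3], I[1,4], I[5,5].
HN type (ℓ=5): μ^(1)=32; μ^(2)=53/2; μ^(3)=41/3; μ^(4)=-23; μ^(5)=-34

((0, 1, 0, 0, 0); (0, 1, 1, 0, 0); (0, 1, 1, 1, 0); (4, 0, 0, 0, 0); (0, 0, 0, 0, 1))


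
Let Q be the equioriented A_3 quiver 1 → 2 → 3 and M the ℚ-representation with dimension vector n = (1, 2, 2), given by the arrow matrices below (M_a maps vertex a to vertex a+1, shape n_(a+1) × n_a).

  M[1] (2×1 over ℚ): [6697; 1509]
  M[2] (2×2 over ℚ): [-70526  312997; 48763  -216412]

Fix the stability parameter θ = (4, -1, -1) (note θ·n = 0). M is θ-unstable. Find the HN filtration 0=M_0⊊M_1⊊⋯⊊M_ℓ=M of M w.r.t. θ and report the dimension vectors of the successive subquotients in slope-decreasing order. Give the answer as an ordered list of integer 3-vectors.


Via rank(M_{q-1}∘⋯∘M_p): M ≅ I[1,3], I[2,3].
μ_θ-semistable layers: μ^(1)=2/3; μ^(2)=-1

((1, 1, 1); (0, 1, 1))


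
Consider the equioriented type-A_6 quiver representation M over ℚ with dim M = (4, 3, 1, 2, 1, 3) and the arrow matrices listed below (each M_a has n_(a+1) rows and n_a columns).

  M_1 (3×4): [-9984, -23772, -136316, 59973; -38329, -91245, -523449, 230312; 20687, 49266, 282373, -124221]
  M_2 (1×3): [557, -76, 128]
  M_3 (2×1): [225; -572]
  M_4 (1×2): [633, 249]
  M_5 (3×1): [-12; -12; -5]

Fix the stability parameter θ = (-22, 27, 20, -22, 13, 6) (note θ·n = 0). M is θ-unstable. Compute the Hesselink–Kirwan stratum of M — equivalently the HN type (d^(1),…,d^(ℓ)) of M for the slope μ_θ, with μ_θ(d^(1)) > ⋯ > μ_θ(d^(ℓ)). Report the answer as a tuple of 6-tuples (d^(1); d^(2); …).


Via rank(M_{q-1}∘⋯∘M_p): M ≅ I[1,1], I[1,2]^2, I[1,6], I[4,4], I[6,6]^2.
μ_θ-semistable layers: μ^(1)=27; μ^(2)=19/2; μ^(3)=25/3; μ^(4)=6; μ^(5)=-22

((0, 2, 0, 0, 0, 0); (0, 0, 0, 0, 1, 1); (0, 1, 1, 1, 0, 0); (0, 0, 0, 0, 0, 2); (4, 0, 0, 1, 0, 0))


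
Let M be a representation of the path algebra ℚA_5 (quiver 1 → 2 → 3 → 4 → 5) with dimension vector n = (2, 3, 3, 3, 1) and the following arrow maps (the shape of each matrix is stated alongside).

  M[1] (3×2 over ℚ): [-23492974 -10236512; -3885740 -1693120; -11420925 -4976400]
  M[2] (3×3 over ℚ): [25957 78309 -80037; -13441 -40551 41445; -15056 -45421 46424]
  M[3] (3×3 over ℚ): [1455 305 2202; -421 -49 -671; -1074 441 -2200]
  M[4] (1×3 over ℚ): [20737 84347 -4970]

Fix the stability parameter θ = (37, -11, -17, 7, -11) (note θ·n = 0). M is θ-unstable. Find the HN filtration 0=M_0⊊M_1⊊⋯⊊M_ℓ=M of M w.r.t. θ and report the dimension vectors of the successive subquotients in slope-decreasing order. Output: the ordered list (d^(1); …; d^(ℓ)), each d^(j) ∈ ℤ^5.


Barcode: M ≅ I[1,1], I[1,5], I[2,4]^2. HN layers by μ_θ (4 steps, strictly decreasing):
  μ^(1)=37; μ^(2)=7; μ^(3)=1; μ^(4)=-14

((1, 0, 0, 0, 0); (0, 0, 0, 2, 0); (1, 1, 1, 1, 1); (0, 2, 2, 0, 0))


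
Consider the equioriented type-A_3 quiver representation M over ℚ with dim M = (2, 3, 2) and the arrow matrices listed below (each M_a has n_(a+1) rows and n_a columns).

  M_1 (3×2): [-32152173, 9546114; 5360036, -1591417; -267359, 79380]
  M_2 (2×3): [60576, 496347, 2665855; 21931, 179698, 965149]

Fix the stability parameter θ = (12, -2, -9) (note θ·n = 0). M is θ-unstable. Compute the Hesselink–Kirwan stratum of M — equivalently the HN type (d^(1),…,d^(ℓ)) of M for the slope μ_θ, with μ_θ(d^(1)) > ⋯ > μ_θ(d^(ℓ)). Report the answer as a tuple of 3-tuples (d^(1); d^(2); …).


Barcode: M ≅ I[1,3]^2, I[2,2]. HN layers by μ_θ (2 steps, strictly decreasing):
  μ^(1)=1/3; μ^(2)=-2

((2, 2, 2); (0, 1, 0))


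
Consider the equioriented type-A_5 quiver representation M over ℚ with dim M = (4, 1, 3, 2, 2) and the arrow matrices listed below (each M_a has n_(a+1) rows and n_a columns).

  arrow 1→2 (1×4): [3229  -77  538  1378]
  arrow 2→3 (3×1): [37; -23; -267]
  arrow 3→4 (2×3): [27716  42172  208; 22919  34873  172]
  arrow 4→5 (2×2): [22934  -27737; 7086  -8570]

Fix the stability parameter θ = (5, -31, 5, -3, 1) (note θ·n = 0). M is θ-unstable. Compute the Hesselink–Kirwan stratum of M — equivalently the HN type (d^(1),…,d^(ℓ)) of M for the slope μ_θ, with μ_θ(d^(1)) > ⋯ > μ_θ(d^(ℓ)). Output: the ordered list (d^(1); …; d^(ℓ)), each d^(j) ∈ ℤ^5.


Interval decomposition of M: I[1,1]^3, I[1,3], I[3,3], I[3,5], I[4,5].
HN type (ℓ=4): μ^(1)=5; μ^(2)=1; μ^(3)=-3; μ^(4)=-13

((3, 0, 2, 0, 0); (0, 0, 1, 1, 2); (0, 0, 0, 1, 0); (1, 1, 0, 0, 0))


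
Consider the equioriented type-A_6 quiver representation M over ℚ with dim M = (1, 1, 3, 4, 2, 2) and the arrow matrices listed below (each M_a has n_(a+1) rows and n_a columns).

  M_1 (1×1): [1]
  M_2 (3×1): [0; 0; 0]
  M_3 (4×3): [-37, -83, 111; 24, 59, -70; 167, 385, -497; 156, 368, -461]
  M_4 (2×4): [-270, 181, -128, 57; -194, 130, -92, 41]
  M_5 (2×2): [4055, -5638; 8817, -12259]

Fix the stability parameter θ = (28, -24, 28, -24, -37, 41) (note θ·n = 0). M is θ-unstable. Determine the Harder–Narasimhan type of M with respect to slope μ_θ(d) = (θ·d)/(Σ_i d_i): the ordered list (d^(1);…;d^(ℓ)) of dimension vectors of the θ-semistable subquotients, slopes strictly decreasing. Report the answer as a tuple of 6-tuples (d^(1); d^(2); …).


Barcode: M ≅ I[1,2], I[3,4], I[3,6]^2, I[4,4]. HN layers by μ_θ (4 steps, strictly decreasing):
  μ^(1)=41; μ^(2)=2; μ^(3)=-11; μ^(4)=-24

((0, 0, 0, 0, 0, 2); (1, 1, 1, 1, 0, 0); (0, 0, 2, 2, 2, 0); (0, 0, 0, 1, 0, 0))


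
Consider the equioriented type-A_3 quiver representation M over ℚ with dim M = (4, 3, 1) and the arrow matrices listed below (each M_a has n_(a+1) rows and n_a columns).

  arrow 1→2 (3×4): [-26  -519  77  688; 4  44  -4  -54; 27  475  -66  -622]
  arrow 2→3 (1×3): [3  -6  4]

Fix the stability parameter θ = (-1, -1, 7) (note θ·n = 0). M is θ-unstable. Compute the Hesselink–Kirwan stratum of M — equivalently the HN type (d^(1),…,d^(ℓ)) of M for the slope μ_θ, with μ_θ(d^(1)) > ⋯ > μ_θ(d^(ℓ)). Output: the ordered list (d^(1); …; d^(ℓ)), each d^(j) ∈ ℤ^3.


Via rank(M_{q-1}∘⋯∘M_p): M ≅ I[1,1], I[1,2]^2, I[1,3].
μ_θ-semistable layers: μ^(1)=7; μ^(2)=-1

((0, 0, 1); (4, 3, 0))


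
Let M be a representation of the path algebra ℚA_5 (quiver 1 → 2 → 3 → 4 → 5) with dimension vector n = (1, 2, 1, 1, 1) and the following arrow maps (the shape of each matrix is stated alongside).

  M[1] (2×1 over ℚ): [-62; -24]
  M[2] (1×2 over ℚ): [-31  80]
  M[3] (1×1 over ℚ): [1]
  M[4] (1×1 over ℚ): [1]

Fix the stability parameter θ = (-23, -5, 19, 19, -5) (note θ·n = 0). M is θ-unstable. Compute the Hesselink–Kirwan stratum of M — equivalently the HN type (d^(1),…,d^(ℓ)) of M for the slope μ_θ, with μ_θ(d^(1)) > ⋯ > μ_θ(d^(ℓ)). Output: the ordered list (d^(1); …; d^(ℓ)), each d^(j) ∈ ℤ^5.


Interval decomposition of M: I[1,5], I[2,2].
HN type (ℓ=3): μ^(1)=11; μ^(2)=-5; μ^(3)=-23

((0, 0, 1, 1, 1); (0, 2, 0, 0, 0); (1, 0, 0, 0, 0))


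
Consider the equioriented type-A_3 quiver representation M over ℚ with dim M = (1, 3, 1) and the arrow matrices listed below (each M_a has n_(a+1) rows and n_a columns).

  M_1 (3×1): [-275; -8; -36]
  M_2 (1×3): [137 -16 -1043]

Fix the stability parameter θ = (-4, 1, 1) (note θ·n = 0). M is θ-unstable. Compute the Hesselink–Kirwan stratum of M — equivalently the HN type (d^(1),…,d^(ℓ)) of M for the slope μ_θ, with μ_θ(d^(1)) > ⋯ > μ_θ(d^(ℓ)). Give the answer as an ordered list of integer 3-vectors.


Interval decomposition of M: I[1,3], I[2,2]^2.
HN type (ℓ=2): μ^(1)=1; μ^(2)=-4

((0, 3, 1); (1, 0, 0))


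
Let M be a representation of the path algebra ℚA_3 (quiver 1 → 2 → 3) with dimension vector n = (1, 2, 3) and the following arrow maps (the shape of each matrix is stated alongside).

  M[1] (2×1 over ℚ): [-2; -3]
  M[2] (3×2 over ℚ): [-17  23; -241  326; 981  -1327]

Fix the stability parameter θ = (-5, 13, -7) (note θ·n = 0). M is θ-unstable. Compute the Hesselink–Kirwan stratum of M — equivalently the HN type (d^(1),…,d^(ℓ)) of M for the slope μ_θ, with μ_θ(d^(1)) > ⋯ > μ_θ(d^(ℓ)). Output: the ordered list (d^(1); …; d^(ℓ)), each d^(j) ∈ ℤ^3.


Barcode: M ≅ I[1,3], I[2,3], I[3,3]. HN layers by μ_θ (3 steps, strictly decreasing):
  μ^(1)=3; μ^(2)=-5; μ^(3)=-7

((0, 2, 2); (1, 0, 0); (0, 0, 1))


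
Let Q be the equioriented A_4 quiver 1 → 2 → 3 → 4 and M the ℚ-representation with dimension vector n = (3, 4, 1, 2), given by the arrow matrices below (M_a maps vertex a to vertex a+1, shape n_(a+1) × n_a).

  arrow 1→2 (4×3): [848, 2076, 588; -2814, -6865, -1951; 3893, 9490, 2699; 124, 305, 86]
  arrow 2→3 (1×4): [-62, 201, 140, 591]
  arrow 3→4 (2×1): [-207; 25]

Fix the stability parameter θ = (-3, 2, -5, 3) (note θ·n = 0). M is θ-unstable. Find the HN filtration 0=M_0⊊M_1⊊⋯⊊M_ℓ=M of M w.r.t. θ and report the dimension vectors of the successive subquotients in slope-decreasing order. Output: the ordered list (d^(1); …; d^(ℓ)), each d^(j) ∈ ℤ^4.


Barcode: M ≅ I[1,2]^2, I[1,4], I[2,2], I[4,4]. HN layers by μ_θ (4 steps, strictly decreasing):
  μ^(1)=3; μ^(2)=2; μ^(3)=-3/2; μ^(4)=-3

((0, 0, 0, 2); (0, 3, 0, 0); (0, 1, 1, 0); (3, 0, 0, 0))


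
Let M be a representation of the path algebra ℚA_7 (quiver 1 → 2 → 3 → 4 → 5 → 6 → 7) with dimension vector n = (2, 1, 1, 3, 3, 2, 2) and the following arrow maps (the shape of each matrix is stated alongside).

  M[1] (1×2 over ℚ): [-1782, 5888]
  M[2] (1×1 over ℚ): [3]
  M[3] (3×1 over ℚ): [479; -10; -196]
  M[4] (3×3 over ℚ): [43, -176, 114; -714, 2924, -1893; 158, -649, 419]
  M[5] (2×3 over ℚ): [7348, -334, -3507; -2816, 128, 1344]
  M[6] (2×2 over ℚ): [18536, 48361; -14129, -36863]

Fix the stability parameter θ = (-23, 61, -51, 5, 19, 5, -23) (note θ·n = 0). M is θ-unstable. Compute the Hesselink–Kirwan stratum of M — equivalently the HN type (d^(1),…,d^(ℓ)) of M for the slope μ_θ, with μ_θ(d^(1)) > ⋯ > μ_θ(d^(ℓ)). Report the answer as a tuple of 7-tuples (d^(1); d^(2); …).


Barcode: M ≅ I[1,1], I[1,5], I[4,5], I[4,7], I[6,7]. HN layers by μ_θ (5 steps, strictly decreasing):
  μ^(1)=19; μ^(2)=5; μ^(3)=3/2; μ^(4)=-9; μ^(5)=-23

((0, 0, 0, 0, 2, 0, 0); (0, 1, 1, 2, 0, 0, 0); (0, 0, 0, 1, 1, 1, 1); (0, 0, 0, 0, 0, 1, 1); (2, 0, 0, 0, 0, 0, 0))


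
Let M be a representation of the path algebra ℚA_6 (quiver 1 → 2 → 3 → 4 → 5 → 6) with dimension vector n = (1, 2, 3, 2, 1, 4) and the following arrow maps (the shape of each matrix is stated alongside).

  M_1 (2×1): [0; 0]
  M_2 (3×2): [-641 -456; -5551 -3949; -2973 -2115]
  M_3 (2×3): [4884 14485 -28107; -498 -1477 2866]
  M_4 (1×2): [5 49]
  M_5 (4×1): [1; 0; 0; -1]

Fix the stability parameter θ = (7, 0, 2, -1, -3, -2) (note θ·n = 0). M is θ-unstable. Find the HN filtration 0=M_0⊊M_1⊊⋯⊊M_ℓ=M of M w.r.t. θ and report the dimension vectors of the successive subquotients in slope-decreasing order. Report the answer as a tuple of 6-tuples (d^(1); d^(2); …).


Barcode: M ≅ I[1,1], I[2,3], I[2,6], I[3,4], I[6,6]^3. HN layers by μ_θ (6 steps, strictly decreasing):
  μ^(1)=7; μ^(2)=2; μ^(3)=1/2; μ^(4)=0; μ^(5)=-4/5; μ^(6)=-2

((1, 0, 0, 0, 0, 0); (0, 0, 1, 0, 0, 0); (0, 0, 1, 1, 0, 0); (0, 1, 0, 0, 0, 0); (0, 1, 1, 1, 1, 1); (0, 0, 0, 0, 0, 3))


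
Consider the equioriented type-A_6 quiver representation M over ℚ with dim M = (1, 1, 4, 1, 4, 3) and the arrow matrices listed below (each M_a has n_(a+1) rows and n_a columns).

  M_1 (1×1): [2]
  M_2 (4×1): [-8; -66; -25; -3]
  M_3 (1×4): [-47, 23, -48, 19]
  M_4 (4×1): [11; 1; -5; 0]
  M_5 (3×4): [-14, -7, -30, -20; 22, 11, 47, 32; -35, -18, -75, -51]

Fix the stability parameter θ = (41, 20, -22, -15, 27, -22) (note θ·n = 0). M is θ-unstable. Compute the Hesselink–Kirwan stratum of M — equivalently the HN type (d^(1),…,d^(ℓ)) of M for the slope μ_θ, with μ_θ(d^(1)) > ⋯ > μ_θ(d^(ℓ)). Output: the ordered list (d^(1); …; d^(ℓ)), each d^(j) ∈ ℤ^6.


Via rank(M_{q-1}∘⋯∘M_p): M ≅ I[1,6], I[3,3]^3, I[5,5], I[5,6]^2.
μ_θ-semistable layers: μ^(1)=27; μ^(2)=29/6; μ^(3)=5/2; μ^(4)=-22

((0, 0, 0, 0, 1, 0); (1, 1, 1, 1, 1, 1); (0, 0, 0, 0, 2, 2); (0, 0, 3, 0, 0, 0))


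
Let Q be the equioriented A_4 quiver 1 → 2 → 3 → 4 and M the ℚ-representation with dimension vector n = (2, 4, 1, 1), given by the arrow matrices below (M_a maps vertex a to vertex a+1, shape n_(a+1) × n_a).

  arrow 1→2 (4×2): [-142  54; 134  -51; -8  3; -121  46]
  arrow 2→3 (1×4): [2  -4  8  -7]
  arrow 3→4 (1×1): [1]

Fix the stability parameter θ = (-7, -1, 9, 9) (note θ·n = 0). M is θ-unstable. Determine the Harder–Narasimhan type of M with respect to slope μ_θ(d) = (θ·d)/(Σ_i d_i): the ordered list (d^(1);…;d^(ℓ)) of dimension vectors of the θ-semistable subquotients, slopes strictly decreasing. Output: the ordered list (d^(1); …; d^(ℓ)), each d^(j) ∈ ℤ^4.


Barcode: M ≅ I[1,2], I[1,4], I[2,2]^2. HN layers by μ_θ (3 steps, strictly decreasing):
  μ^(1)=9; μ^(2)=-1; μ^(3)=-7

((0, 0, 1, 1); (0, 4, 0, 0); (2, 0, 0, 0))


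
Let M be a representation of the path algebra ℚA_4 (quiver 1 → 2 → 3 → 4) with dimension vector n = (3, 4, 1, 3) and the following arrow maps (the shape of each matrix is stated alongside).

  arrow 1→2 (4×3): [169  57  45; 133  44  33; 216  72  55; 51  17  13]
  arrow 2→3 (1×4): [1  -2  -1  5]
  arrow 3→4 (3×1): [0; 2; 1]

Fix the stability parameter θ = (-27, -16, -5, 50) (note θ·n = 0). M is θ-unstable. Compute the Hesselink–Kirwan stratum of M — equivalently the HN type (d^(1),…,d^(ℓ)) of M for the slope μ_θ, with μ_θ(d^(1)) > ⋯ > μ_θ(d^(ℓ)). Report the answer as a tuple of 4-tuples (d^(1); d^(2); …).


Via rank(M_{q-1}∘⋯∘M_p): M ≅ I[1,2]^2, I[1,4], I[2,2], I[4,4]^2.
μ_θ-semistable layers: μ^(1)=50; μ^(2)=-5; μ^(3)=-16; μ^(4)=-27

((0, 0, 0, 3); (0, 0, 1, 0); (0, 4, 0, 0); (3, 0, 0, 0))


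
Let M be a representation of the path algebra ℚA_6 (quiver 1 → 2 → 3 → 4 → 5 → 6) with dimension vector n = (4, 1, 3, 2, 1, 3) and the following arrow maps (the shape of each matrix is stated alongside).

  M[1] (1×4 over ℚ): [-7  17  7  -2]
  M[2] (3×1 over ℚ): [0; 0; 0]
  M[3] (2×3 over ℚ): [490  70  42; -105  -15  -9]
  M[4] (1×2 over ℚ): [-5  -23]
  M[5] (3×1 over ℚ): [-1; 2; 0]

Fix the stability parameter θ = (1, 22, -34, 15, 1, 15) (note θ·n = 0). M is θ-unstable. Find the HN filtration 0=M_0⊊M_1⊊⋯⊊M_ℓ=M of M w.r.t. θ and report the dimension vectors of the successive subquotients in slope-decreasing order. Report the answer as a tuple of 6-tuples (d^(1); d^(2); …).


Via rank(M_{q-1}∘⋯∘M_p): M ≅ I[1,1]^3, I[1,2], I[3,3]^2, I[3,6], I[4,4], I[6,6]^2.
μ_θ-semistable layers: μ^(1)=22; μ^(2)=15; μ^(3)=8; μ^(4)=1; μ^(5)=-34

((0, 1, 0, 0, 0, 0); (0, 0, 0, 1, 0, 3); (0, 0, 0, 1, 1, 0); (4, 0, 0, 0, 0, 0); (0, 0, 3, 0, 0, 0))


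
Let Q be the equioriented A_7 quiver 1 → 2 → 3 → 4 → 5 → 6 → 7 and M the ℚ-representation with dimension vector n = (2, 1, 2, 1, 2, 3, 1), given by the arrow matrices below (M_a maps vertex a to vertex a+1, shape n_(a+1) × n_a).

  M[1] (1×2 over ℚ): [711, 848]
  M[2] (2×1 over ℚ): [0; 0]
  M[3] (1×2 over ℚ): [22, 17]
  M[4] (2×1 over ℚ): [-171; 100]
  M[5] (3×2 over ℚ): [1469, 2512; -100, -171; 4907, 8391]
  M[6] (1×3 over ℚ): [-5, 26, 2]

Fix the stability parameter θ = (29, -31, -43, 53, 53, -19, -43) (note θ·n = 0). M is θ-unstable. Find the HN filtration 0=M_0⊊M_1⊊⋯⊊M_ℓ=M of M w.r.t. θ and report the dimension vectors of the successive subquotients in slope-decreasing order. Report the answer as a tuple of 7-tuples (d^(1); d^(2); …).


Interval decomposition of M: I[1,1], I[1,2], I[3,3], I[3,7], I[5,6], I[6,6].
HN type (ℓ=6): μ^(1)=29; μ^(2)=17; μ^(3)=11; μ^(4)=-1; μ^(5)=-19; μ^(6)=-43

((1, 0, 0, 0, 0, 0, 0); (0, 0, 0, 0, 1, 1, 0); (0, 0, 0, 1, 1, 1, 1); (1, 1, 0, 0, 0, 0, 0); (0, 0, 0, 0, 0, 1, 0); (0, 0, 2, 0, 0, 0, 0))


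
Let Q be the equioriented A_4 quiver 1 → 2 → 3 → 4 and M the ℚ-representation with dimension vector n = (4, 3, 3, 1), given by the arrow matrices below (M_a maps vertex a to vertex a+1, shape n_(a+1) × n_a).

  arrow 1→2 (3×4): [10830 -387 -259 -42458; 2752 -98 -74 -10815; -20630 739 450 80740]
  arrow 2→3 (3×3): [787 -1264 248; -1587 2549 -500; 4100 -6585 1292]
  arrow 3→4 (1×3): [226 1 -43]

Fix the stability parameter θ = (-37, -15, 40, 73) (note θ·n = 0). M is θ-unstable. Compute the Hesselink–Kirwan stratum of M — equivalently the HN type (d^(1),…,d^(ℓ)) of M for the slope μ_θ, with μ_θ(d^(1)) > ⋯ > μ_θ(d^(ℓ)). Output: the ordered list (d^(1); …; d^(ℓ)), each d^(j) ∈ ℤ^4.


Via rank(M_{q-1}∘⋯∘M_p): M ≅ I[1,1], I[1,2], I[1,3], I[1,4], I[3,3].
μ_θ-semistable layers: μ^(1)=73; μ^(2)=40; μ^(3)=-15; μ^(4)=-37

((0, 0, 0, 1); (0, 0, 3, 0); (0, 3, 0, 0); (4, 0, 0, 0))


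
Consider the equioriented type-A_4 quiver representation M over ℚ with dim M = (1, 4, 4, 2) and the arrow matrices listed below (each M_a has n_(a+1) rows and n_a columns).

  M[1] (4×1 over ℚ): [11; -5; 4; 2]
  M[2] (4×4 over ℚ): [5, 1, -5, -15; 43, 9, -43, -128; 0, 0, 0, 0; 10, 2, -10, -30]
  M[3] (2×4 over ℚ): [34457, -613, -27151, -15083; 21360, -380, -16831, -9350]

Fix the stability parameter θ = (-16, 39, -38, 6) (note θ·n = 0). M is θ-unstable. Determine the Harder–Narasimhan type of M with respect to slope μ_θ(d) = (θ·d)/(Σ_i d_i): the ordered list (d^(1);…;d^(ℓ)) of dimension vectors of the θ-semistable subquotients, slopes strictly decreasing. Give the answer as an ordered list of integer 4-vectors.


Via rank(M_{q-1}∘⋯∘M_p): M ≅ I[1,2], I[2,2], I[2,3], I[2,4], I[3,3], I[3,4].
μ_θ-semistable layers: μ^(1)=39; μ^(2)=6; μ^(3)=1/2; μ^(4)=-16; μ^(5)=-38

((0, 2, 0, 0); (0, 0, 0, 2); (0, 2, 2, 0); (1, 0, 0, 0); (0, 0, 2, 0))


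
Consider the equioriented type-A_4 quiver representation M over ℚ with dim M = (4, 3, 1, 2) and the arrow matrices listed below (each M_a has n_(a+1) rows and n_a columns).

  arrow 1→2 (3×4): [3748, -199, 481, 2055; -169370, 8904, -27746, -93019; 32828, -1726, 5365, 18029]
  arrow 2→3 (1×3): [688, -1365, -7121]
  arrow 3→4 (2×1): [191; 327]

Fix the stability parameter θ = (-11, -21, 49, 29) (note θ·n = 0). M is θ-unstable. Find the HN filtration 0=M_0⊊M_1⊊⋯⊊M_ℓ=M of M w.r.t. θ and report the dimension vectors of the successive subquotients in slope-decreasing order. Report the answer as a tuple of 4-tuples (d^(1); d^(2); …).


Interval decomposition of M: I[1,1], I[1,2]^2, I[1,4], I[4,4].
HN type (ℓ=4): μ^(1)=39; μ^(2)=29; μ^(3)=-11; μ^(4)=-16

((0, 0, 1, 1); (0, 0, 0, 1); (1, 0, 0, 0); (3, 3, 0, 0))


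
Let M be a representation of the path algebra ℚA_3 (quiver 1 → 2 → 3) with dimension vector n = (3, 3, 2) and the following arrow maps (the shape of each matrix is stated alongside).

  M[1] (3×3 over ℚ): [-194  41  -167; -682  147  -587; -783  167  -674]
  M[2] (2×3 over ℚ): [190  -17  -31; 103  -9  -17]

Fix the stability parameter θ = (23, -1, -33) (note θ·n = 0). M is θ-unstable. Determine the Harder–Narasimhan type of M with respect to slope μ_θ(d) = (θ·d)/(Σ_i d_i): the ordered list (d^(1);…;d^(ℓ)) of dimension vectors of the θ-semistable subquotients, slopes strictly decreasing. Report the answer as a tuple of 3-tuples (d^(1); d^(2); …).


Via rank(M_{q-1}∘⋯∘M_p): M ≅ I[1,2], I[1,3]^2.
μ_θ-semistable layers: μ^(1)=11; μ^(2)=-11/3

((1, 1, 0); (2, 2, 2))


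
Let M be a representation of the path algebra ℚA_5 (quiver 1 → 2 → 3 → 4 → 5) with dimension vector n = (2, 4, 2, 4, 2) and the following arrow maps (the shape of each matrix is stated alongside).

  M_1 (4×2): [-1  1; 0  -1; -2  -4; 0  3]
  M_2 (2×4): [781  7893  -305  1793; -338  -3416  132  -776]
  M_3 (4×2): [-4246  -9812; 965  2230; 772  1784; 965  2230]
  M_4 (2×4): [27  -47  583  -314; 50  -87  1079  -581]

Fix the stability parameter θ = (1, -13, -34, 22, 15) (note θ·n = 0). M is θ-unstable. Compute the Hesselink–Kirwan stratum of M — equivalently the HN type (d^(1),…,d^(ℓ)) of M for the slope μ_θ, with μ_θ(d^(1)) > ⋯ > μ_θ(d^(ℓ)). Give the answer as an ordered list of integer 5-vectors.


Barcode: M ≅ I[1,2], I[1,5], I[2,2], I[2,3], I[4,4]^2, I[4,5]. HN layers by μ_θ (6 steps, strictly decreasing):
  μ^(1)=22; μ^(2)=37/2; μ^(3)=-6; μ^(4)=-13; μ^(5)=-46/3; μ^(6)=-47/2

((0, 0, 0, 2, 0); (0, 0, 0, 2, 2); (1, 1, 0, 0, 0); (0, 1, 0, 0, 0); (1, 1, 1, 0, 0); (0, 1, 1, 0, 0))


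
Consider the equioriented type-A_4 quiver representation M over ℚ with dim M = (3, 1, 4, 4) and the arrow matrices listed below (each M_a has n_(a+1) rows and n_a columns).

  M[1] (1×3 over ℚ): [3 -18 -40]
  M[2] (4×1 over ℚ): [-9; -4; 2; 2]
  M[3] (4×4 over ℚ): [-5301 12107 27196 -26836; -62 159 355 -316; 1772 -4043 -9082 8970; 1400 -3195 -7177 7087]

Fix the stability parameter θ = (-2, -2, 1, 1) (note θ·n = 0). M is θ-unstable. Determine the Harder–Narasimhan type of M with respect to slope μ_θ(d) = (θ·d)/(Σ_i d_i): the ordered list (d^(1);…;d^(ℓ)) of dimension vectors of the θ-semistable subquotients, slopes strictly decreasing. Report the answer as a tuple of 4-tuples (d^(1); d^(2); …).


Interval decomposition of M: I[1,1]^2, I[1,4], I[3,4]^3.
HN type (ℓ=2): μ^(1)=1; μ^(2)=-2

((0, 0, 4, 4); (3, 1, 0, 0))


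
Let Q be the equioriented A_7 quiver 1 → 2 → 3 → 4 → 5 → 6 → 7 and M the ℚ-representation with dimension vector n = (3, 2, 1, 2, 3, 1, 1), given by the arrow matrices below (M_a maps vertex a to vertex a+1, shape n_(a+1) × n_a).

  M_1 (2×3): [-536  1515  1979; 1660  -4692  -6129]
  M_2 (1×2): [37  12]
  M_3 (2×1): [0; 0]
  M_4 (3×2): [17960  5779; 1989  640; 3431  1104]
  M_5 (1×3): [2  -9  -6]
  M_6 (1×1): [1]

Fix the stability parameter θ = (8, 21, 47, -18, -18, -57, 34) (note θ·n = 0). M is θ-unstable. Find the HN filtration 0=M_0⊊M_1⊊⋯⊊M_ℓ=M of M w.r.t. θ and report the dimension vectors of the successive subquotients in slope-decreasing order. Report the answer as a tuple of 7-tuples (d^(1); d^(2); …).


Via rank(M_{q-1}∘⋯∘M_p): M ≅ I[1,1], I[1,2], I[1,3], I[4,5], I[4,7], I[5,5].
μ_θ-semistable layers: μ^(1)=47; μ^(2)=34; μ^(3)=21; μ^(4)=8; μ^(5)=-18; μ^(6)=-31

((0, 0, 1, 0, 0, 0, 0); (0, 0, 0, 0, 0, 0, 1); (0, 2, 0, 0, 0, 0, 0); (3, 0, 0, 0, 0, 0, 0); (0, 0, 0, 1, 2, 0, 0); (0, 0, 0, 1, 1, 1, 0))


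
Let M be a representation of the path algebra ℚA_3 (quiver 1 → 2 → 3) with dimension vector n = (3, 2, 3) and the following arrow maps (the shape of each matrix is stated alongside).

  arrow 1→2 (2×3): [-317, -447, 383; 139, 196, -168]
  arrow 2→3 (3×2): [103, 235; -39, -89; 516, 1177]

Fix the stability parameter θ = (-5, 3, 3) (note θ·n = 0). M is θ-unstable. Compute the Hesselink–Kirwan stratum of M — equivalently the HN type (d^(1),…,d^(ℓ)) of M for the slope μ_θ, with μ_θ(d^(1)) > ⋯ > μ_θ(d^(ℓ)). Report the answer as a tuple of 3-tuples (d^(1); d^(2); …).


Barcode: M ≅ I[1,1], I[1,3]^2, I[3,3]. HN layers by μ_θ (2 steps, strictly decreasing):
  μ^(1)=3; μ^(2)=-5

((0, 2, 3); (3, 0, 0))


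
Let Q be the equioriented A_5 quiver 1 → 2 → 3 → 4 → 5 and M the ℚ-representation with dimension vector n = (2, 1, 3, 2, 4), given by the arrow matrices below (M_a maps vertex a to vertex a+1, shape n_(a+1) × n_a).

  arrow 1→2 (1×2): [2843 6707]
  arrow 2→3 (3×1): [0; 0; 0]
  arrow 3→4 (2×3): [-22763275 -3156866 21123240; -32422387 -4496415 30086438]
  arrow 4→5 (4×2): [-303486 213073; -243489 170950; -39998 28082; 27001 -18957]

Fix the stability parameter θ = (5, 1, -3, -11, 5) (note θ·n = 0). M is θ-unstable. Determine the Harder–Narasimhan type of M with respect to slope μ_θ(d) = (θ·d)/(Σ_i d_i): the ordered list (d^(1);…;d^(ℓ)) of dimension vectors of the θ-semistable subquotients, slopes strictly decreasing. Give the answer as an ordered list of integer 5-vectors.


Via rank(M_{q-1}∘⋯∘M_p): M ≅ I[1,1], I[1,2], I[3,3], I[3,5]^2, I[5,5]^2.
μ_θ-semistable layers: μ^(1)=5; μ^(2)=3; μ^(3)=-3; μ^(4)=-7

((1, 0, 0, 0, 4); (1, 1, 0, 0, 0); (0, 0, 1, 0, 0); (0, 0, 2, 2, 0))


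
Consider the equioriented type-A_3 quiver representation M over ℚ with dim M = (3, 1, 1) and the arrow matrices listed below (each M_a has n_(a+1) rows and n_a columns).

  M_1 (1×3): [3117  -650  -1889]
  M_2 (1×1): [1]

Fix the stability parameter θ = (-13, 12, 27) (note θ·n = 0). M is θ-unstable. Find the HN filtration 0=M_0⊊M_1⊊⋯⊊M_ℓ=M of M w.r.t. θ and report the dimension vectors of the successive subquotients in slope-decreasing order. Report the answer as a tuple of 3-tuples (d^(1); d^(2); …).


Interval decomposition of M: I[1,1]^2, I[1,3].
HN type (ℓ=3): μ^(1)=27; μ^(2)=12; μ^(3)=-13

((0, 0, 1); (0, 1, 0); (3, 0, 0))


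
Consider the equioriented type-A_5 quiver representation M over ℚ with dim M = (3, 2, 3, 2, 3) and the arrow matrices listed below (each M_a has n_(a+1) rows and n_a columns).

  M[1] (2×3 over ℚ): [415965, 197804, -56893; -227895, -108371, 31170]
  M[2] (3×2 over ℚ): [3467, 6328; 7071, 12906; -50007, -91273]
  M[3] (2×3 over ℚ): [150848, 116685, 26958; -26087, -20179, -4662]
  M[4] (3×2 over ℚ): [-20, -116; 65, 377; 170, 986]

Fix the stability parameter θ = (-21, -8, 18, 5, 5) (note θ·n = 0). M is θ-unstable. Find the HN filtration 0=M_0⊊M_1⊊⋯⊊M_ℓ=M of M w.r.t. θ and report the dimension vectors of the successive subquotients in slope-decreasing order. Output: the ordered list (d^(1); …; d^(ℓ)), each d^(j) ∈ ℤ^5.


Via rank(M_{q-1}∘⋯∘M_p): M ≅ I[1,1], I[1,3], I[1,5], I[3,4], I[5,5]^2.
μ_θ-semistable layers: μ^(1)=18; μ^(2)=23/2; μ^(3)=28/3; μ^(4)=5; μ^(5)=-8; μ^(6)=-21

((0, 0, 1, 0, 0); (0, 0, 1, 1, 0); (0, 0, 1, 1, 1); (0, 0, 0, 0, 2); (0, 2, 0, 0, 0); (3, 0, 0, 0, 0))


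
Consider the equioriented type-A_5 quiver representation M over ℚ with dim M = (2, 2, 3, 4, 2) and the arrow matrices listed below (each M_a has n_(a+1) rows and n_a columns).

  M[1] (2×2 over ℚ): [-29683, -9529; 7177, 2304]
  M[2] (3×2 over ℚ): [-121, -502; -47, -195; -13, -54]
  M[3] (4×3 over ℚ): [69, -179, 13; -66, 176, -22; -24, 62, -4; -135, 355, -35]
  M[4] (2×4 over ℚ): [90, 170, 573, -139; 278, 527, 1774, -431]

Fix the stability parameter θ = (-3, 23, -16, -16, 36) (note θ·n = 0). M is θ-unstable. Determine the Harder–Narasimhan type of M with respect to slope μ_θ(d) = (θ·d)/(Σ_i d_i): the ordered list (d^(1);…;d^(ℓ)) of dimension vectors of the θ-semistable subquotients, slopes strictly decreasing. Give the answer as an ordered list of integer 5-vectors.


Barcode: M ≅ I[1,3], I[1,5], I[3,4], I[4,4], I[4,5]. HN layers by μ_θ (4 steps, strictly decreasing):
  μ^(1)=36; μ^(2)=7/2; μ^(3)=-3; μ^(4)=-16

((0, 0, 0, 0, 2); (0, 1, 1, 0, 0); (2, 1, 1, 1, 0); (0, 0, 1, 3, 0))


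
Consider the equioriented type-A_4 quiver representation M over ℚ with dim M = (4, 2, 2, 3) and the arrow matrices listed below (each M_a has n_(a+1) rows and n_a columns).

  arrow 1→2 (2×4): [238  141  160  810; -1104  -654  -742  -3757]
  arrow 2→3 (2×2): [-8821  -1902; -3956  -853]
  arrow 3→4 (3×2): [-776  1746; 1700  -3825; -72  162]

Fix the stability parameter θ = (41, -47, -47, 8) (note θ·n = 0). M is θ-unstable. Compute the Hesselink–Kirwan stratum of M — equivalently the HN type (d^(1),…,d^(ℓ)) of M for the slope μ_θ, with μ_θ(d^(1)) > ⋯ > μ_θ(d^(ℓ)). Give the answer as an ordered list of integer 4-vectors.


Interval decomposition of M: I[1,1]^2, I[1,3], I[1,4], I[4,4]^2.
HN type (ℓ=3): μ^(1)=41; μ^(2)=8; μ^(3)=-53/3

((2, 0, 0, 0); (0, 0, 0, 3); (2, 2, 2, 0))


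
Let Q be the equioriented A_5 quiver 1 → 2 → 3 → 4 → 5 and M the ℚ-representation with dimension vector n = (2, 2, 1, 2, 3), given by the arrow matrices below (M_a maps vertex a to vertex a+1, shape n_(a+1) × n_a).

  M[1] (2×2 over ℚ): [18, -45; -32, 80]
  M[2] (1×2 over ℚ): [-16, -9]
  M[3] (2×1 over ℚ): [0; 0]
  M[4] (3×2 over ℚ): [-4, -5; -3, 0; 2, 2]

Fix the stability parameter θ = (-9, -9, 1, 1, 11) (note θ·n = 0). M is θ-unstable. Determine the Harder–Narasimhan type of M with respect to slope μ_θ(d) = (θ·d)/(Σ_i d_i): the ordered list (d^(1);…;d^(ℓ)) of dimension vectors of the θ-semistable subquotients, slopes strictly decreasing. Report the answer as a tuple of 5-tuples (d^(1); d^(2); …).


Barcode: M ≅ I[1,1], I[1,2], I[2,3], I[4,5]^2, I[5,5]. HN layers by μ_θ (3 steps, strictly decreasing):
  μ^(1)=11; μ^(2)=1; μ^(3)=-9

((0, 0, 0, 0, 3); (0, 0, 1, 2, 0); (2, 2, 0, 0, 0))


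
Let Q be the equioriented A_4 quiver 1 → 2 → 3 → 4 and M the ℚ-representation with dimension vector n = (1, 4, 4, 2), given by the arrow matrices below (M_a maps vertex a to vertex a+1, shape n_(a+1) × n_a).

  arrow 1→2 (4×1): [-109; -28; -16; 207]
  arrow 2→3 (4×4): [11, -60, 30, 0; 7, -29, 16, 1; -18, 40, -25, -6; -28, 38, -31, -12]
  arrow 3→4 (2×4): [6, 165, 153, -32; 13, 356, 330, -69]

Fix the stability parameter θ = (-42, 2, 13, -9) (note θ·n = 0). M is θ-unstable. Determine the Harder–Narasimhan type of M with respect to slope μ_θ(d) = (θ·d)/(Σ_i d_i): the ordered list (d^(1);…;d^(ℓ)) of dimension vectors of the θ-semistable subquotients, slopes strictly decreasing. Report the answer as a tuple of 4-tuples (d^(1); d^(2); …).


Via rank(M_{q-1}∘⋯∘M_p): M ≅ I[1,4], I[2,3]^2, I[2,4].
μ_θ-semistable layers: μ^(1)=13; μ^(2)=2; μ^(3)=-42

((0, 0, 2, 0); (0, 4, 2, 2); (1, 0, 0, 0))


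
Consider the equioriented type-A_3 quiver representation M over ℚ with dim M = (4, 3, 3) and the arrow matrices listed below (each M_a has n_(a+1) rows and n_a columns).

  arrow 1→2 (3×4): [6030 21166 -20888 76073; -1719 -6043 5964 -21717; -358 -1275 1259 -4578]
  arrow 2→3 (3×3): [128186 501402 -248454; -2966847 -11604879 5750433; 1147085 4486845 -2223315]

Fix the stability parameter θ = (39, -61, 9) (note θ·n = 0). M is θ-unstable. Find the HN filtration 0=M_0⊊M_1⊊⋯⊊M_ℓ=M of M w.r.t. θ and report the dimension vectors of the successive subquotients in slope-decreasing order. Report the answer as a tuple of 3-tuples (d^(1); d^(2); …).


Interval decomposition of M: I[1,1], I[1,2]^2, I[1,3], I[3,3]^2.
HN type (ℓ=3): μ^(1)=39; μ^(2)=9; μ^(3)=-11

((1, 0, 0); (0, 0, 3); (3, 3, 0))


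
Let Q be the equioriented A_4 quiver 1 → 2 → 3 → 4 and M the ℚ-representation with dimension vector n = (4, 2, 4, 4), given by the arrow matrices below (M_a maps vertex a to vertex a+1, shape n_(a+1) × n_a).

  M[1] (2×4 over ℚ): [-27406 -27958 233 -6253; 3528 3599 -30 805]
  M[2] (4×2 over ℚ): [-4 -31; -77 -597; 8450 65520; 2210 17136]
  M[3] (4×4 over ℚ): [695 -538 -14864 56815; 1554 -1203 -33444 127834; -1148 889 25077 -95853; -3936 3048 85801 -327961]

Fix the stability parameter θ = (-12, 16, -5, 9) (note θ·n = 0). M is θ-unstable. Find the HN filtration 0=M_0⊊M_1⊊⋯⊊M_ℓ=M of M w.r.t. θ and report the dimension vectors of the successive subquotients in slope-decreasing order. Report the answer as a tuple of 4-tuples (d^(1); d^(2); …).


Via rank(M_{q-1}∘⋯∘M_p): M ≅ I[1,1]^2, I[1,4]^2, I[3,3], I[3,4], I[4,4].
μ_θ-semistable layers: μ^(1)=9; μ^(2)=11/2; μ^(3)=-5; μ^(4)=-12

((0, 0, 0, 4); (0, 2, 2, 0); (0, 0, 2, 0); (4, 0, 0, 0))
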